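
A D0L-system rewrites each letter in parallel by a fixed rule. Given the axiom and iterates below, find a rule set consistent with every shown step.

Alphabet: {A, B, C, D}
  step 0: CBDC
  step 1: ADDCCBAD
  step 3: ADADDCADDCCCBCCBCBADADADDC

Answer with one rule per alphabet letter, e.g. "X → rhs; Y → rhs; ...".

  step 0 ⇒ step 1: CBDC ⇒ AD·DC·CB·AD
    B ↦ DC
    C ↦ AD
    D ↦ CB
    A ↦ C  (constrained at step 1)

A->C, B->DC, C->AD, D->CB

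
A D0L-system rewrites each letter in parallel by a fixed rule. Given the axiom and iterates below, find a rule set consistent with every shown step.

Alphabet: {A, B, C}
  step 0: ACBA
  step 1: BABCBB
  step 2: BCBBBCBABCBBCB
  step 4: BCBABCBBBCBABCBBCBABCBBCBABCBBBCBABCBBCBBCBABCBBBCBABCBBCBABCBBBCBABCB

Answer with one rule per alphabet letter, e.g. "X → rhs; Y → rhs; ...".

A->B, B->BCB, C->A

  step 1 ⇒ step 2: BABCBB ⇒ BCB·B·BCB·A·BCB·BCB
    A ↦ B
    B ↦ BCB
    C ↦ A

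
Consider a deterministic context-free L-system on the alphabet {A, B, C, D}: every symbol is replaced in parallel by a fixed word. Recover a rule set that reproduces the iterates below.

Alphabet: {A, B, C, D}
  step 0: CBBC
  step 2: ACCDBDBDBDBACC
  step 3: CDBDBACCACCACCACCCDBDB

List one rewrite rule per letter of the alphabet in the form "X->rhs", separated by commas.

A->C, B->CC, C->DB, D->A

  step 2 ⇒ step 3: ACCDBDBDBDBACC ⇒ C·DB·DB·A·CC·A·CC·A·CC·A·CC·C·DB·DB
    A ↦ C
    B ↦ CC
    C ↦ DB
    D ↦ A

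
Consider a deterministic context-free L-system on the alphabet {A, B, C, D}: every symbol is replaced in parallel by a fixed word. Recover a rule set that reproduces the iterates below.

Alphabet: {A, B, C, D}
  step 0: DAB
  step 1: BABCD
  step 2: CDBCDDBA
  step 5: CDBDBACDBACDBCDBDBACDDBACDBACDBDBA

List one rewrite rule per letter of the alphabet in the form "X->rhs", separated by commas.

  step 1 ⇒ step 2: BABCD ⇒ CD·B·CD·D·BA
    A ↦ B
    B ↦ CD
    C ↦ D
    D ↦ BA

A->B, B->CD, C->D, D->BA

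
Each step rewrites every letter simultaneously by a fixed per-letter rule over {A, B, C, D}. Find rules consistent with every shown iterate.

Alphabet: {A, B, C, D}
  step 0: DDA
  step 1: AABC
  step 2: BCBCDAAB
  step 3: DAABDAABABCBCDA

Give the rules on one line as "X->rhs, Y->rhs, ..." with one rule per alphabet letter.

  step 2 ⇒ step 3: BCBCDAAB ⇒ DA·AB·DA·AB·A·BC·BC·DA
    A ↦ BC
    B ↦ DA
    C ↦ AB
    D ↦ A

A->BC, B->DA, C->AB, D->A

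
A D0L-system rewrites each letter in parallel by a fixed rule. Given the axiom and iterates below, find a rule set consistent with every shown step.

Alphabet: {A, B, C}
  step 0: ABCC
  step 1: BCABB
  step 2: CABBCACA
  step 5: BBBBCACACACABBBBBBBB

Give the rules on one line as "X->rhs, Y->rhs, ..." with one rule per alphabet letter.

  step 1 ⇒ step 2: BCABB ⇒ CA·B·B·CA·CA
    A ↦ B
    B ↦ CA
    C ↦ B

A->B, B->CA, C->B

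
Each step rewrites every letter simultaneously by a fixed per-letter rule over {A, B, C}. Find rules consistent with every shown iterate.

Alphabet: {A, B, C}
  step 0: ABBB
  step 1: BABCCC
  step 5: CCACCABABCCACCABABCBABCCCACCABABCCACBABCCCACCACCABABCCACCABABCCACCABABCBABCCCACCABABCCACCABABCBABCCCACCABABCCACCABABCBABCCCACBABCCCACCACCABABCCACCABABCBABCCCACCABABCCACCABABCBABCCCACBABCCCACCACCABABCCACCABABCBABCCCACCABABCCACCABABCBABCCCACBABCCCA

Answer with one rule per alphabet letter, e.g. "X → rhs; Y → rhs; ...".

  step 0 ⇒ step 1: ABBB ⇒ BAB·C·C·C
    A ↦ BAB
    B ↦ C
    C ↦ CCA  (constrained at step 1)

A->BAB, B->C, C->CCA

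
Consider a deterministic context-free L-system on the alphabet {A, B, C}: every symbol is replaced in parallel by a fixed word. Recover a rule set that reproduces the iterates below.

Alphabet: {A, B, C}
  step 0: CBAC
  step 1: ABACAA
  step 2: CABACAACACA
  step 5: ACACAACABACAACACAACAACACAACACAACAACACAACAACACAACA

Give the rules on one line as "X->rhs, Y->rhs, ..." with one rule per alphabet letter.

A->CA, B->BA, C->A

  step 1 ⇒ step 2: ABACAA ⇒ CA·BA·CA·A·CA·CA
    A ↦ CA
    B ↦ BA
    C ↦ A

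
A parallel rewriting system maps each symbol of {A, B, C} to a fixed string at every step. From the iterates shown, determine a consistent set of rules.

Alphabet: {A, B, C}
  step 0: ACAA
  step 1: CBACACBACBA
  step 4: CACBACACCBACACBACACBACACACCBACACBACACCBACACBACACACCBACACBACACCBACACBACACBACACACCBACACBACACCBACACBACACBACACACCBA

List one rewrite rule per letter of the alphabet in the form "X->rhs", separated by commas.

  step 0 ⇒ step 1: ACAA ⇒ CBA·CA·CBA·CBA
    A ↦ CBA
    C ↦ CA
    B ↦ C  (constrained at step 1)

A->CBA, B->C, C->CA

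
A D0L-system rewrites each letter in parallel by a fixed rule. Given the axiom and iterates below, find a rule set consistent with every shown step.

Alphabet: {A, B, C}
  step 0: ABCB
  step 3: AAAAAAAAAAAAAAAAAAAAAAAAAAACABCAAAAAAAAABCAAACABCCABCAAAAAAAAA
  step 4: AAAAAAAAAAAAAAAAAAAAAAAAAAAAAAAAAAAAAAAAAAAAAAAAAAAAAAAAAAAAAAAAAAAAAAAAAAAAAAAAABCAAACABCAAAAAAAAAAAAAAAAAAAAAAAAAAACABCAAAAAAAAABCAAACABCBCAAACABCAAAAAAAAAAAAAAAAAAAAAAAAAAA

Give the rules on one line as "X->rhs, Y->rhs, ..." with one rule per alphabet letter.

A->AAA, B->CA, C->BC

  step 3 ⇒ step 4: AAAAAAAAAAAAAAAAAAAAAAAAAAACABCAAAAAAAAABCAAACABCCABCAAAAAAAAA ⇒ AAA·AAA·AAA·AAA·AAA·AAA·AAA·AAA·AAA·AAA·AAA·AAA·AAA·AAA·AAA·AAA·AAA·AAA·AAA·AAA·AAA·AAA·AAA·AAA·AAA·AAA·AAA·BC·AAA·CA·BC·AAA·AAA·AAA·AAA·AAA·AAA·AAA·AAA·AAA·CA·BC·AAA·AAA·AAA·BC·AAA·CA·BC·BC·AAA·CA·BC·AAA·AAA·AAA·AAA·AAA·AAA·AAA·AAA·AAA
    A ↦ AAA
    B ↦ CA
    C ↦ BC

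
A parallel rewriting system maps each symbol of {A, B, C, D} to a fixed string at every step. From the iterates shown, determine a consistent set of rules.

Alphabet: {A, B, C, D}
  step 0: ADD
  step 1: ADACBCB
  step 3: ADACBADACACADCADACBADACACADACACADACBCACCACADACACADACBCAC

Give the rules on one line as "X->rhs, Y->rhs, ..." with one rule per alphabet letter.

A->ADA, B->ADC, C->CAC, D->CB

  step 0 ⇒ step 1: ADD ⇒ ADA·CB·CB
    A ↦ ADA
    D ↦ CB
    B ↦ ADC  (constrained at step 1)
    C ↦ CAC  (constrained at step 1)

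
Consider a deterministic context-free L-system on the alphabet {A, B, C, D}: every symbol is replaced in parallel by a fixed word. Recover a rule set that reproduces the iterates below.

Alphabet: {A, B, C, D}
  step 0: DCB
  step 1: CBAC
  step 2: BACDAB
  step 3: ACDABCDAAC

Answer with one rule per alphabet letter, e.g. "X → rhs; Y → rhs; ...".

  step 2 ⇒ step 3: BACDAB ⇒ AC·DA·B·C·DA·AC
    A ↦ DA
    B ↦ AC
    C ↦ B
    D ↦ C

A->DA, B->AC, C->B, D->C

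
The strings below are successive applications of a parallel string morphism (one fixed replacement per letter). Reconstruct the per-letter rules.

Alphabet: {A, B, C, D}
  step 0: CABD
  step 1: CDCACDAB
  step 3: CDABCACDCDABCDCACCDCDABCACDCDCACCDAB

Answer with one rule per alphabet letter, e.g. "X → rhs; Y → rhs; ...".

  step 0 ⇒ step 1: CABD ⇒ CD·CAC·D·AB
    A ↦ CAC
    B ↦ D
    C ↦ CD
    D ↦ AB

A->CAC, B->D, C->CD, D->AB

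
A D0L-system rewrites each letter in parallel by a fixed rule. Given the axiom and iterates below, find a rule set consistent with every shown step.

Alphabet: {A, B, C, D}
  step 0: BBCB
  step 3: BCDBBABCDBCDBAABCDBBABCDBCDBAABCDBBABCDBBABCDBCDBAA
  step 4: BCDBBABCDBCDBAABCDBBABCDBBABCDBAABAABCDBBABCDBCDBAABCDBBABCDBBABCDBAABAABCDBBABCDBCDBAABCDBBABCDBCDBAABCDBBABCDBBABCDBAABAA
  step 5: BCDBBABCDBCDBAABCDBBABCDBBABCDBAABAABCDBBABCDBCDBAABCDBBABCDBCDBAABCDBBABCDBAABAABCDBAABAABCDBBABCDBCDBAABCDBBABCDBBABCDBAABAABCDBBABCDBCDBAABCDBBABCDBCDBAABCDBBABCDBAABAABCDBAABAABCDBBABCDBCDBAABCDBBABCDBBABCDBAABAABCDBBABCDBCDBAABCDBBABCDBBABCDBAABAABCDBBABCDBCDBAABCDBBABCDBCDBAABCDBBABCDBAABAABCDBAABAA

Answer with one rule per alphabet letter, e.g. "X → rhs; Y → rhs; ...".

  step 4 ⇒ step 5: BCDBBABCDBCDBAABCDBBABCDBBABCDBAABAABCDBBABCDBCDBAABCDBBABCDBBABCDBAABAABCDBBABCDBCDBAABCDBBABCDBCDBAABCDBBABCDBBABCDBAABAA ⇒ BCD·B·BA·BCD·BCD·BAA·BCD·B·BA·BCD·B·BA·BCD·BAA·BAA·BCD·B·BA·BCD·BCD·BAA·BCD·B·BA·BCD·BCD·BAA·BCD·B·BA·BCD·BAA·BAA·BCD·BAA·BAA·BCD·B·BA·BCD·BCD·BAA·BCD·B·BA·BCD·B·BA·BCD·BAA·BAA·BCD·B·BA·BCD·BCD·BAA·BCD·B·BA·BCD·BCD·BAA·BCD·B·BA·BCD·BAA·BAA·BCD·BAA·BAA·BCD·B·BA·BCD·BCD·BAA·BCD·B·BA·BCD·B·BA·BCD·BAA·BAA·BCD·B·BA·BCD·BCD·BAA·BCD·B·BA·BCD·B·BA·BCD·BAA·BAA·BCD·B·BA·BCD·BCD·BAA·BCD·B·BA·BCD·BCD·BAA·BCD·B·BA·BCD·BAA·BAA·BCD·BAA·BAA
    A ↦ BAA
    B ↦ BCD
    C ↦ B
    D ↦ BA

A->BAA, B->BCD, C->B, D->BA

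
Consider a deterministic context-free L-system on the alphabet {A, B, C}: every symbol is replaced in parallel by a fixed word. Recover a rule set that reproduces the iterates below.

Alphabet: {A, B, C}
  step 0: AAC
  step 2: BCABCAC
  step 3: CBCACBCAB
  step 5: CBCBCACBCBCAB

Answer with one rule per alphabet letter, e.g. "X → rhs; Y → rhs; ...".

A->CA, B->C, C->B

  step 2 ⇒ step 3: BCABCAC ⇒ C·B·CA·C·B·CA·B
    A ↦ CA
    B ↦ C
    C ↦ B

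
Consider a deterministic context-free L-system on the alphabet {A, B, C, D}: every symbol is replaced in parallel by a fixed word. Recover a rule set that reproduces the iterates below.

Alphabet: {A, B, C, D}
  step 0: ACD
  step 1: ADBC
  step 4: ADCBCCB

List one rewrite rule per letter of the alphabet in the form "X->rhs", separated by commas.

A->AD, B->C, C->B, D->C

  step 0 ⇒ step 1: ACD ⇒ AD·B·C
    A ↦ AD
    C ↦ B
    D ↦ C
    B ↦ C  (constrained at step 1)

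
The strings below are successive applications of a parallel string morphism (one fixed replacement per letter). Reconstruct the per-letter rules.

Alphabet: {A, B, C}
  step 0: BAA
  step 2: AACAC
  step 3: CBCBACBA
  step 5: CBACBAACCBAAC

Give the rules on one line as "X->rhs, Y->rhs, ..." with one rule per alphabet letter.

A->CB, B->C, C->A

  step 2 ⇒ step 3: AACAC ⇒ CB·CB·A·CB·A
    A ↦ CB
    C ↦ A
    B ↦ C  (constrained at step 0)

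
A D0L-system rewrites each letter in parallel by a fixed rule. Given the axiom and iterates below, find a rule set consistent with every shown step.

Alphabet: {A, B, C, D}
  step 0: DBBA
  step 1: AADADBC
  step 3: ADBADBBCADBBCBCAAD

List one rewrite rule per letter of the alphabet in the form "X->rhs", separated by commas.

A->BC, B->AD, C->B, D->A

  step 0 ⇒ step 1: DBBA ⇒ A·AD·AD·BC
    A ↦ BC
    B ↦ AD
    D ↦ A
    C ↦ B  (constrained at step 1)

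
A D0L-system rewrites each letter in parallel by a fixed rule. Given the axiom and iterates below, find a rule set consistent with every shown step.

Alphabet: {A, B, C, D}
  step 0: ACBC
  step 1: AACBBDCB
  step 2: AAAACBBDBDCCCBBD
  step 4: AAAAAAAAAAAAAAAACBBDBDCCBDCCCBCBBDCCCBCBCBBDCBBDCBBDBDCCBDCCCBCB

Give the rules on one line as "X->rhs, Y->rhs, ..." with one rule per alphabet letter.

A->AA, B->BD, C->CB, D->CC

  step 1 ⇒ step 2: AACBBDCB ⇒ AA·AA·CB·BD·BD·CC·CB·BD
    A ↦ AA
    B ↦ BD
    C ↦ CB
    D ↦ CC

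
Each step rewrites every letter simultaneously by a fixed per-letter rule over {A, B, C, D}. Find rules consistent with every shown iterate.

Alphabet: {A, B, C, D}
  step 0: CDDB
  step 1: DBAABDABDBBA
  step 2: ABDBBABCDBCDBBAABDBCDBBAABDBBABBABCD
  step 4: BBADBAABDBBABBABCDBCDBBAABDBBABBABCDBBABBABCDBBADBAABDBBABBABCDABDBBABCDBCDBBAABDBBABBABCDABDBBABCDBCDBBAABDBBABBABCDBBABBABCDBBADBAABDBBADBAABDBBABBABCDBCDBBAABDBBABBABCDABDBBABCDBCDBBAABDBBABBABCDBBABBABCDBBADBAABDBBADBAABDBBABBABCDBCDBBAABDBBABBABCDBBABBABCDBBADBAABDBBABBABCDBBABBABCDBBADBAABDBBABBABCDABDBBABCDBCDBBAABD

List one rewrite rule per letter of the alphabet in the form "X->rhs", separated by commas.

  step 1 ⇒ step 2: DBAABDABDBBA ⇒ ABD·BBA·BCD·BCD·BBA·ABD·BCD·BBA·ABD·BBA·BBA·BCD
    A ↦ BCD
    B ↦ BBA
    D ↦ ABD
  step 0 ⇒ step 1: CDDB ⇒ DBA·ABD·ABD·BBA
    C ↦ DBA

A->BCD, B->BBA, C->DBA, D->ABD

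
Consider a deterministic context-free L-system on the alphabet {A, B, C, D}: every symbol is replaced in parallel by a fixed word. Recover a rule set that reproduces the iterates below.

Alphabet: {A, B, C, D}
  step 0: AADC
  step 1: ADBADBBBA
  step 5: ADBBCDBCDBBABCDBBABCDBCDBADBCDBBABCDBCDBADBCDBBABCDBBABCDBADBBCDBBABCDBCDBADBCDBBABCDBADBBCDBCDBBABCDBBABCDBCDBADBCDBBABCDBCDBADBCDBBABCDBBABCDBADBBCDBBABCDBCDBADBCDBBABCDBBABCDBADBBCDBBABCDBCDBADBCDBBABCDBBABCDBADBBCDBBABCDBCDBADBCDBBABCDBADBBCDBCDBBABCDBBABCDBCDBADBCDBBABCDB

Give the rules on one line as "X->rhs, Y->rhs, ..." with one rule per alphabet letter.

  step 0 ⇒ step 1: AADC ⇒ ADB·ADB·B·BA
    A ↦ ADB
    C ↦ BA
    D ↦ B
    B ↦ CDB  (constrained at step 1)

A->ADB, B->CDB, C->BA, D->B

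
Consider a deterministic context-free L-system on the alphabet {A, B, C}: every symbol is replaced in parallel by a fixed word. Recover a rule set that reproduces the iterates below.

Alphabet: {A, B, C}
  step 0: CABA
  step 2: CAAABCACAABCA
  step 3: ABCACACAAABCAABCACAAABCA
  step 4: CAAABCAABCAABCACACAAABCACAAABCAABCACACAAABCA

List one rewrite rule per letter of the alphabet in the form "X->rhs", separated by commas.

  step 3 ⇒ step 4: ABCACACAAABCAABCACAAABCA ⇒ CA·A·AB·CA·AB·CA·AB·CA·CA·CA·A·AB·CA·CA·A·AB·CA·AB·CA·CA·CA·A·AB·CA
    A ↦ CA
    B ↦ A
    C ↦ AB

A->CA, B->A, C->AB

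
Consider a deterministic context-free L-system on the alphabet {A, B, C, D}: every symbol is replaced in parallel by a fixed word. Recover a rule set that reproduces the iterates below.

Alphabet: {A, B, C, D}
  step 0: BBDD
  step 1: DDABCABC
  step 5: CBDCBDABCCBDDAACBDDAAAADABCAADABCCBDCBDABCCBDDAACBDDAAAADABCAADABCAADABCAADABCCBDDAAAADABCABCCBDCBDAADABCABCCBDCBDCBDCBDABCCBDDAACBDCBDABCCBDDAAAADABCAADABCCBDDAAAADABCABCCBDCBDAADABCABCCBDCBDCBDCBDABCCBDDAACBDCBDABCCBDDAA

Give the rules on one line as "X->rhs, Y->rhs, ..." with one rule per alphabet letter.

A->CBD, B->D, C->AA, D->ABC

  step 0 ⇒ step 1: BBDD ⇒ D·D·ABC·ABC
    B ↦ D
    D ↦ ABC
    A ↦ CBD  (constrained at step 1)
    C ↦ AA  (constrained at step 1)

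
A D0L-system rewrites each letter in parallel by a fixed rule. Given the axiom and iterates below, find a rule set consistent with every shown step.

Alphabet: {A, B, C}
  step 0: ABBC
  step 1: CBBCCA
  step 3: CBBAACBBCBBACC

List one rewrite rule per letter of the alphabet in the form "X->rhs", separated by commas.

  step 0 ⇒ step 1: ABBC ⇒ CBB·C·C·A
    A ↦ CBB
    B ↦ C
    C ↦ A

A->CBB, B->C, C->A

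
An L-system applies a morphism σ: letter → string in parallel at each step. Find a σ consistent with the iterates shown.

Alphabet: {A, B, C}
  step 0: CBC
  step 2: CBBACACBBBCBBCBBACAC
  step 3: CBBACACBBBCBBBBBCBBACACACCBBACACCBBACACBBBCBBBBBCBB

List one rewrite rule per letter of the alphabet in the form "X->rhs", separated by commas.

A->BBB, B->AC, C->CBB

  step 2 ⇒ step 3: CBBACACBBBCBBCBBACAC ⇒ CBB·AC·AC·BBB·CBB·BBB·CBB·AC·AC·AC·CBB·AC·AC·CBB·AC·AC·BBB·CBB·BBB·CBB
    A ↦ BBB
    B ↦ AC
    C ↦ CBB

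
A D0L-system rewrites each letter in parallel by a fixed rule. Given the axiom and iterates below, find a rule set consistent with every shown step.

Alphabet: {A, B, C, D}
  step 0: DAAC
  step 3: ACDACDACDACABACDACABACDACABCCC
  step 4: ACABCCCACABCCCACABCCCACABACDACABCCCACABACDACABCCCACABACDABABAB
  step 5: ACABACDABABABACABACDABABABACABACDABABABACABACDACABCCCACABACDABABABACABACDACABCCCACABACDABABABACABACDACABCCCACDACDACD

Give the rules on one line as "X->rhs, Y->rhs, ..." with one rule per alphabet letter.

A->AC, B->D, C->AB, D->CCC

  step 4 ⇒ step 5: ACABCCCACABCCCACABCCCACABACDACABCCCACABACDACABCCCACABACDABABAB ⇒ AC·AB·AC·D·AB·AB·AB·AC·AB·AC·D·AB·AB·AB·AC·AB·AC·D·AB·AB·AB·AC·AB·AC·D·AC·AB·CCC·AC·AB·AC·D·AB·AB·AB·AC·AB·AC·D·AC·AB·CCC·AC·AB·AC·D·AB·AB·AB·AC·AB·AC·D·AC·AB·CCC·AC·D·AC·D·AC·D
    A ↦ AC
    B ↦ D
    C ↦ AB
    D ↦ CCC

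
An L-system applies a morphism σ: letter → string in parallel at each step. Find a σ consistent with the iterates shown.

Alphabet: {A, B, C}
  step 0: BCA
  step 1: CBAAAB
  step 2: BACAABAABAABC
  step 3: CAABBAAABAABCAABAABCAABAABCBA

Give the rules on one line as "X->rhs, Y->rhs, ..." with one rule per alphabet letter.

  step 2 ⇒ step 3: BACAABAABAABC ⇒ C·AAB·BA·AAB·AAB·C·AAB·AAB·C·AAB·AAB·C·BA
    A ↦ AAB
    B ↦ C
    C ↦ BA

A->AAB, B->C, C->BA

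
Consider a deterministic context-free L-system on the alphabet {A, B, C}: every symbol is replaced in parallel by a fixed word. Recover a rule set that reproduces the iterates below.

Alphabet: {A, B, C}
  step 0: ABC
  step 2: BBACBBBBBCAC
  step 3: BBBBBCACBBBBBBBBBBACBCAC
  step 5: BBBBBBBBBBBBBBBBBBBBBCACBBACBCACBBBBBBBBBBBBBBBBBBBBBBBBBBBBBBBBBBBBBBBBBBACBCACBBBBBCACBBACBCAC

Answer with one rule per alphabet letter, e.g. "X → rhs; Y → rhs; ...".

  step 2 ⇒ step 3: BBACBBBBBCAC ⇒ BB·BB·BC·AC·BB·BB·BB·BB·BB·AC·BC·AC
    A ↦ BC
    B ↦ BB
    C ↦ AC

A->BC, B->BB, C->AC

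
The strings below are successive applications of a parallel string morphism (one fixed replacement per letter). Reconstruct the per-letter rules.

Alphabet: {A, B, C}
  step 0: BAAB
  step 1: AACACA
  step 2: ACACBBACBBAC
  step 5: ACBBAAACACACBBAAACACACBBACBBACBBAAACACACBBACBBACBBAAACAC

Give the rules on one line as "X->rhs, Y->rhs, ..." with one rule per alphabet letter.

  step 1 ⇒ step 2: AACACA ⇒ AC·AC·BB·AC·BB·AC
    A ↦ AC
    C ↦ BB
  step 0 ⇒ step 1: BAAB ⇒ A·AC·AC·A
    B ↦ A

A->AC, B->A, C->BB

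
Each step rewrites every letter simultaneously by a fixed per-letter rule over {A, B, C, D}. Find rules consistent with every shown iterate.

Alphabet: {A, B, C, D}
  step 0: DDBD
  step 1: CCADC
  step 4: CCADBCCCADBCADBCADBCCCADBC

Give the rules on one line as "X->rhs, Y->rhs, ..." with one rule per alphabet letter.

A->C, B->AD, C->BC, D->C

  step 0 ⇒ step 1: DDBD ⇒ C·C·AD·C
    B ↦ AD
    D ↦ C
    A ↦ C  (constrained at step 1)
    C ↦ BC  (constrained at step 1)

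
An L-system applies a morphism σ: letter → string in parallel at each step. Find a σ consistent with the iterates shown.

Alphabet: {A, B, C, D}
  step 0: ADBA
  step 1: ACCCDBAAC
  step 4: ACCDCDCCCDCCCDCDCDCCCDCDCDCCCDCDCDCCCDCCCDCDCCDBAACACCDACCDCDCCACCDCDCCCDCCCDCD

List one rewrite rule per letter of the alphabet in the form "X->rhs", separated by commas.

  step 0 ⇒ step 1: ADBA ⇒ AC·CC·DBA·AC
    A ↦ AC
    B ↦ DBA
    D ↦ CC
    C ↦ CD  (constrained at step 1)

A->AC, B->DBA, C->CD, D->CC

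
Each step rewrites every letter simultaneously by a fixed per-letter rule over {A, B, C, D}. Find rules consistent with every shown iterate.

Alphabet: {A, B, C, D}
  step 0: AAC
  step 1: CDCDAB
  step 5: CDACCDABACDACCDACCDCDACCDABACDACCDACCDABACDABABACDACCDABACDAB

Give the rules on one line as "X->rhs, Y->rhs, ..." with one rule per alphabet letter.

  step 0 ⇒ step 1: AAC ⇒ CD·CD·AB
    A ↦ CD
    C ↦ AB
    B ↦ AC  (constrained at step 1)
    D ↦ A  (constrained at step 1)

A->CD, B->AC, C->AB, D->A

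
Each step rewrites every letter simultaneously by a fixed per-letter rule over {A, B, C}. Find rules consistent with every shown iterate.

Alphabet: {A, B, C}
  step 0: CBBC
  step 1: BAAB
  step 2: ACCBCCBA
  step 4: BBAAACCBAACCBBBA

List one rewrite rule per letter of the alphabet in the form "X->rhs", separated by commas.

  step 1 ⇒ step 2: BAAB ⇒ A·CCB·CCB·A
    A ↦ CCB
    B ↦ A
  step 0 ⇒ step 1: CBBC ⇒ B·A·A·B
    C ↦ B

A->CCB, B->A, C->B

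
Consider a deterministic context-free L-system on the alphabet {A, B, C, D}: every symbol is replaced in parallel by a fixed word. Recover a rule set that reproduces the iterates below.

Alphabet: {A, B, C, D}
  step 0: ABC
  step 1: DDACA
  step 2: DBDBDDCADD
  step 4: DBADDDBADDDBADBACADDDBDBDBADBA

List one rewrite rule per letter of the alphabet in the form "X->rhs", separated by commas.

  step 1 ⇒ step 2: DDACA ⇒ DB·DB·DD·CA·DD
    A ↦ DD
    C ↦ CA
    D ↦ DB
  step 0 ⇒ step 1: ABC ⇒ DD·A·CA
    B ↦ A

A->DD, B->A, C->CA, D->DB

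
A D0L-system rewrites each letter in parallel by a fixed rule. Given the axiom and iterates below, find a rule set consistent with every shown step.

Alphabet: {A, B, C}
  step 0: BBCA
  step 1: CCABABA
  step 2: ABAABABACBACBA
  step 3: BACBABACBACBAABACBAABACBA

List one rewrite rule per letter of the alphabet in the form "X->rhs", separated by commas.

A->BA, B->C, C->ABA

  step 2 ⇒ step 3: ABAABABACBACBA ⇒ BA·C·BA·BA·C·BA·C·BA·ABA·C·BA·ABA·C·BA
    A ↦ BA
    B ↦ C
    C ↦ ABA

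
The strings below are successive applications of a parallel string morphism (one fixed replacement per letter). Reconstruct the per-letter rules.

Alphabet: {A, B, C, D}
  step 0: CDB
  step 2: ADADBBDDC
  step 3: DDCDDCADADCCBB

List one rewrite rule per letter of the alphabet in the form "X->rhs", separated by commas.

A->DD, B->AD, C->BB, D->C

  step 2 ⇒ step 3: ADADBBDDC ⇒ DD·C·DD·C·AD·AD·C·C·BB
    A ↦ DD
    B ↦ AD
    C ↦ BB
    D ↦ C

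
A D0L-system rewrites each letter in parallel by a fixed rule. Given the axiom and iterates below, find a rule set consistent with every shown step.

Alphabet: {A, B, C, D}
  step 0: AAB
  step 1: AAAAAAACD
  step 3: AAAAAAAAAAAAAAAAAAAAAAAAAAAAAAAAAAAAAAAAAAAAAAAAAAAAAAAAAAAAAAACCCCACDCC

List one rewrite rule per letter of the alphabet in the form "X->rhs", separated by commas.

  step 0 ⇒ step 1: AAB ⇒ AAA·AAA·ACD
    A ↦ AAA
    B ↦ ACD
    C ↦ CC  (constrained at step 1)
    D ↦ BC  (constrained at step 1)

A->AAA, B->ACD, C->CC, D->BC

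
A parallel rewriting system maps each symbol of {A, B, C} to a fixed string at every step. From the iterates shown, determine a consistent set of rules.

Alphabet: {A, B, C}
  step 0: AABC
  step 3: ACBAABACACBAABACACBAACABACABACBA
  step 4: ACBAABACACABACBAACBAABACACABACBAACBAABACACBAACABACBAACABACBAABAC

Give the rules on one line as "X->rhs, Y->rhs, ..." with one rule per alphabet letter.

A->AC, B->AB, C->BA

  step 3 ⇒ step 4: ACBAABACACBAABACACBAACABACABACBA ⇒ AC·BA·AB·AC·AC·AB·AC·BA·AC·BA·AB·AC·AC·AB·AC·BA·AC·BA·AB·AC·AC·BA·AC·AB·AC·BA·AC·AB·AC·BA·AB·AC
    A ↦ AC
    B ↦ AB
    C ↦ BA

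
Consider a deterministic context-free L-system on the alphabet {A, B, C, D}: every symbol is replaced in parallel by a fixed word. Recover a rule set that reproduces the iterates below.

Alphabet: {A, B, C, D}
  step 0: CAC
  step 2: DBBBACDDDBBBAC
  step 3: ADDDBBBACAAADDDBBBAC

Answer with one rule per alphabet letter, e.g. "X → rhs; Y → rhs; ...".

A->BB, B->D, C->BAC, D->A

  step 2 ⇒ step 3: DBBBACDDDBBBAC ⇒ A·D·D·D·BB·BAC·A·A·A·D·D·D·BB·BAC
    A ↦ BB
    B ↦ D
    C ↦ BAC
    D ↦ A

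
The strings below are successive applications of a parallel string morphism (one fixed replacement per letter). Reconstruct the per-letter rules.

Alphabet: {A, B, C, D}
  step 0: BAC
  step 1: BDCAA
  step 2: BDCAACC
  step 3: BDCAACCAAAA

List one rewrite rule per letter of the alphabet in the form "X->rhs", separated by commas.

  step 2 ⇒ step 3: BDCAACC ⇒ BD·C·AA·C·C·AA·AA
    A ↦ C
    B ↦ BD
    C ↦ AA
    D ↦ C

A->C, B->BD, C->AA, D->C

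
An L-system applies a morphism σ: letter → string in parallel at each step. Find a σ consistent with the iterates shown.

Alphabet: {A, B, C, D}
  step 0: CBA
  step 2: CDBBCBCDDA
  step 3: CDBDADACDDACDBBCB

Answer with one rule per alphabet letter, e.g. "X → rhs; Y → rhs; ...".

  step 2 ⇒ step 3: CDBBCBCDDA ⇒ CD·B·DA·DA·CD·DA·CD·B·B·CB
    A ↦ CB
    B ↦ DA
    C ↦ CD
    D ↦ B

A->CB, B->DA, C->CD, D->B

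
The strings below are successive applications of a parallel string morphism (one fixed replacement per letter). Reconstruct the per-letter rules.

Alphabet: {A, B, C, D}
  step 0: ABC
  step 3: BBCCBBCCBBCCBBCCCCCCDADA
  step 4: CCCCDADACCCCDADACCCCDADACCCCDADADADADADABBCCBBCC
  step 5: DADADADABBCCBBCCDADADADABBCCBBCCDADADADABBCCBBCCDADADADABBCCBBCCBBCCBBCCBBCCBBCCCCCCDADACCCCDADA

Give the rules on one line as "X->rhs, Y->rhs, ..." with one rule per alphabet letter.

A->CC, B->CC, C->DA, D->BB

  step 4 ⇒ step 5: CCCCDADACCCCDADACCCCDADACCCCDADADADADADABBCCBBCC ⇒ DA·DA·DA·DA·BB·CC·BB·CC·DA·DA·DA·DA·BB·CC·BB·CC·DA·DA·DA·DA·BB·CC·BB·CC·DA·DA·DA·DA·BB·CC·BB·CC·BB·CC·BB·CC·BB·CC·BB·CC·CC·CC·DA·DA·CC·CC·DA·DA
    A ↦ CC
    B ↦ CC
    C ↦ DA
    D ↦ BB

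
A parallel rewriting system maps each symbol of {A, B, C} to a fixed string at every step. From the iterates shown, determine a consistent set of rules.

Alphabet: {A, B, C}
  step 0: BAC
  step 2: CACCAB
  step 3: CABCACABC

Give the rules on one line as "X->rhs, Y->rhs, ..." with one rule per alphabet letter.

A->B, B->C, C->CA

  step 2 ⇒ step 3: CACCAB ⇒ CA·B·CA·CA·B·C
    A ↦ B
    B ↦ C
    C ↦ CA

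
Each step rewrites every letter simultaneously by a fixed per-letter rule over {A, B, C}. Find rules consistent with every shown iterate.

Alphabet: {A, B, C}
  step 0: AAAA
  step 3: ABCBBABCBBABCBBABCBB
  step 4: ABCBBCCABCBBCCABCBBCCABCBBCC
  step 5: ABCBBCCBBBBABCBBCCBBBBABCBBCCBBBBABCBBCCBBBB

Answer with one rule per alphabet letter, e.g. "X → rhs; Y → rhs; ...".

  step 4 ⇒ step 5: ABCBBCCABCBBCCABCBBCCABCBBCC ⇒ AB·C·BB·C·C·BB·BB·AB·C·BB·C·C·BB·BB·AB·C·BB·C·C·BB·BB·AB·C·BB·C·C·BB·BB
    A ↦ AB
    B ↦ C
    C ↦ BB

A->AB, B->C, C->BB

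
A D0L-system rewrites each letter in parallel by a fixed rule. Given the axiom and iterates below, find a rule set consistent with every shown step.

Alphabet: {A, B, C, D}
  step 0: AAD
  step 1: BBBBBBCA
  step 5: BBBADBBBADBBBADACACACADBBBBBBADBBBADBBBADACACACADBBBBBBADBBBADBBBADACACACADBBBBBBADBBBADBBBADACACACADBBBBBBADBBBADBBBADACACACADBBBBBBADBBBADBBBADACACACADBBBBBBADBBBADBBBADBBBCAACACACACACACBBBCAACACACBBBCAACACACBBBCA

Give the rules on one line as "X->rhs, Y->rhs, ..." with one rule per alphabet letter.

  step 0 ⇒ step 1: AAD ⇒ BBB·BBB·CA
    A ↦ BBB
    D ↦ CA
    B ↦ AC  (constrained at step 1)
    C ↦ AD  (constrained at step 1)

A->BBB, B->AC, C->AD, D->CA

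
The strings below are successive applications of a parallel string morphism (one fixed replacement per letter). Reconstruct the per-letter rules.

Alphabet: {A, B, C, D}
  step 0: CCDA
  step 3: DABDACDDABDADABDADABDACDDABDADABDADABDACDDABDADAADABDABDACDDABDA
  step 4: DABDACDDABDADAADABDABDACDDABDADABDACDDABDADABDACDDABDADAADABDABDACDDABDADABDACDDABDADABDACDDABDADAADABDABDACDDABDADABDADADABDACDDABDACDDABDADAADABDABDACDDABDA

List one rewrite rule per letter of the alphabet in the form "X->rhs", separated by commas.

A->DA, B->CD, C->DAA, D->DAB

  step 3 ⇒ step 4: DABDACDDABDADABDADABDACDDABDADABDADABDACDDABDADAADABDABDACDDABDA ⇒ DAB·DA·CD·DAB·DA·DAA·DAB·DAB·DA·CD·DAB·DA·DAB·DA·CD·DAB·DA·DAB·DA·CD·DAB·DA·DAA·DAB·DAB·DA·CD·DAB·DA·DAB·DA·CD·DAB·DA·DAB·DA·CD·DAB·DA·DAA·DAB·DAB·DA·CD·DAB·DA·DAB·DA·DA·DAB·DA·CD·DAB·DA·CD·DAB·DA·DAA·DAB·DAB·DA·CD·DAB·DA
    A ↦ DA
    B ↦ CD
    C ↦ DAA
    D ↦ DAB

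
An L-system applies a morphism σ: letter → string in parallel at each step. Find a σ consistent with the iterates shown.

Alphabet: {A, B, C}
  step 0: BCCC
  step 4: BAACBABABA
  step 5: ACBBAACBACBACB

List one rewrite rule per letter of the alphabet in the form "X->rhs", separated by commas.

  step 4 ⇒ step 5: BAACBABABA ⇒ AC·B·B·A·AC·B·AC·B·AC·B
    A ↦ B
    B ↦ AC
    C ↦ A

A->B, B->AC, C->A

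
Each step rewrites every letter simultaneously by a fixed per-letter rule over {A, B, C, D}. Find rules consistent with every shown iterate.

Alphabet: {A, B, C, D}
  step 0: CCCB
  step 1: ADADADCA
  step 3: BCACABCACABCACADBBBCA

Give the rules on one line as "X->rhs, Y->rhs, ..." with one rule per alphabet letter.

  step 0 ⇒ step 1: CCCB ⇒ AD·AD·AD·CA
    B ↦ CA
    C ↦ AD
    A ↦ DB  (constrained at step 1)
    D ↦ B  (constrained at step 1)

A->DB, B->CA, C->AD, D->B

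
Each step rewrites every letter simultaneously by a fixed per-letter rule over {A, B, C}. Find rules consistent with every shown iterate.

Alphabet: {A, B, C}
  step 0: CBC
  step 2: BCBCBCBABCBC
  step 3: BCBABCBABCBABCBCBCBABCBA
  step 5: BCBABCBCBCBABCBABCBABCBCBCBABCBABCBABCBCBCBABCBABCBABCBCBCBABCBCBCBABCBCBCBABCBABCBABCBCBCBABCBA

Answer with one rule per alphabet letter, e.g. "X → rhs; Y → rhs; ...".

  step 2 ⇒ step 3: BCBCBCBABCBC ⇒ BC·BA·BC·BA·BC·BA·BC·BC·BC·BA·BC·BA
    A ↦ BC
    B ↦ BC
    C ↦ BA

A->BC, B->BC, C->BA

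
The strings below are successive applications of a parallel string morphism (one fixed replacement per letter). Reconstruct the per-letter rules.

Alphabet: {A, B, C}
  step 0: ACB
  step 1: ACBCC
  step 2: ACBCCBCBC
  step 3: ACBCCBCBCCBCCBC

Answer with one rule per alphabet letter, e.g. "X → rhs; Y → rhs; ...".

  step 2 ⇒ step 3: ACBCCBCBC ⇒ AC·BC·C·BC·BC·C·BC·C·BC
    A ↦ AC
    B ↦ C
    C ↦ BC

A->AC, B->C, C->BC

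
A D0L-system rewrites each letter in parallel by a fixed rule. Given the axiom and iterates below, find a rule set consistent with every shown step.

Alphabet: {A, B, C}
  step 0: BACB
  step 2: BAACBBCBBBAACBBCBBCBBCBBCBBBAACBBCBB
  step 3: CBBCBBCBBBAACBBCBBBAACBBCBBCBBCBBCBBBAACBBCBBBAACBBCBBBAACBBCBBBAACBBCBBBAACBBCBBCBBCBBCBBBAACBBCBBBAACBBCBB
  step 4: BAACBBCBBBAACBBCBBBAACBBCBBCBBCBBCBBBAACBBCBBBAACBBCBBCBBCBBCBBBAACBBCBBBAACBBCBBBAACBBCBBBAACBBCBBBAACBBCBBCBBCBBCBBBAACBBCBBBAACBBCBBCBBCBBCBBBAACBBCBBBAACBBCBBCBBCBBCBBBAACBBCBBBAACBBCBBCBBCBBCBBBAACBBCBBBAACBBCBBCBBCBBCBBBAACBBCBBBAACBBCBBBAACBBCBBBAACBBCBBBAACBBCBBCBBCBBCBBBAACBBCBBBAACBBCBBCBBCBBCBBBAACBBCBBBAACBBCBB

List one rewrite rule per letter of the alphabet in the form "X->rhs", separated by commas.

  step 3 ⇒ step 4: CBBCBBCBBBAACBBCBBBAACBBCBBCBBCBBCBBBAACBBCBBBAACBBCBBBAACBBCBBBAACBBCBBBAACBBCBBCBBCBBCBBBAACBBCBBBAACBBCBB ⇒ BAA·CBB·CBB·BAA·CBB·CBB·BAA·CBB·CBB·CBB·CBB·CBB·BAA·CBB·CBB·BAA·CBB·CBB·CBB·CBB·CBB·BAA·CBB·CBB·BAA·CBB·CBB·BAA·CBB·CBB·BAA·CBB·CBB·BAA·CBB·CBB·CBB·CBB·CBB·BAA·CBB·CBB·BAA·CBB·CBB·CBB·CBB·CBB·BAA·CBB·CBB·BAA·CBB·CBB·CBB·CBB·CBB·BAA·CBB·CBB·BAA·CBB·CBB·CBB·CBB·CBB·BAA·CBB·CBB·BAA·CBB·CBB·CBB·CBB·CBB·BAA·CBB·CBB·BAA·CBB·CBB·BAA·CBB·CBB·BAA·CBB·CBB·BAA·CBB·CBB·CBB·CBB·CBB·BAA·CBB·CBB·BAA·CBB·CBB·CBB·CBB·CBB·BAA·CBB·CBB·BAA·CBB·CBB
    A ↦ CBB
    B ↦ CBB
    C ↦ BAA

A->CBB, B->CBB, C->BAA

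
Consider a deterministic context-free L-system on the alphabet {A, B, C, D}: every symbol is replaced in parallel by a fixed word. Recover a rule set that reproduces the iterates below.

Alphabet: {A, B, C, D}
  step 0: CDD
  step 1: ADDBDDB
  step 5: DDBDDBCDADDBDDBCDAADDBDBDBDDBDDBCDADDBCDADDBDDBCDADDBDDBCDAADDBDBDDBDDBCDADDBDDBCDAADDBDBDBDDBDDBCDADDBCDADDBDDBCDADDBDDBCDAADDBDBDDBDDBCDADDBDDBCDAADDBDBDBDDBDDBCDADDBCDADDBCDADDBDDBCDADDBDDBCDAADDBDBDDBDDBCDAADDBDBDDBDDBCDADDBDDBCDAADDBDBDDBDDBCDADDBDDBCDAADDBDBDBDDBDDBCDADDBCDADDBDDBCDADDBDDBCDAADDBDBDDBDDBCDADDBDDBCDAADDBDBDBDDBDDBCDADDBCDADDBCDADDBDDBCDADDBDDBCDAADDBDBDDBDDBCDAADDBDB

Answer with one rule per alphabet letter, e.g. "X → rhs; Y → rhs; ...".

  step 0 ⇒ step 1: CDD ⇒ A·DDB·DDB
    C ↦ A
    D ↦ DDB
    A ↦ DB  (constrained at step 1)
    B ↦ CDA  (constrained at step 1)

A->DB, B->CDA, C->A, D->DDB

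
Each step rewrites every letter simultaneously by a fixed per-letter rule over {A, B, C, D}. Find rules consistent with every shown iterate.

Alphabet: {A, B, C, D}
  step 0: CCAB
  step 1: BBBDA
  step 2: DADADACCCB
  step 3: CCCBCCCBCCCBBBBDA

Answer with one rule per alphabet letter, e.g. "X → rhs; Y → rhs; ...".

  step 2 ⇒ step 3: DADADACCCB ⇒ CCC·B·CCC·B·CCC·B·B·B·B·DA
    A ↦ B
    B ↦ DA
    C ↦ B
    D ↦ CCC

A->B, B->DA, C->B, D->CCC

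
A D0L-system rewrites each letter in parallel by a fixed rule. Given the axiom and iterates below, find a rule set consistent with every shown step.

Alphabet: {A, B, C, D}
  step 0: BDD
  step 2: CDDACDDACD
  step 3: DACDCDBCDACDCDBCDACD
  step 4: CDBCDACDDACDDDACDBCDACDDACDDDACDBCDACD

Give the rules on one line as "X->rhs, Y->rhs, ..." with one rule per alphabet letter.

A->BC, B->D, C->DA, D->CD

  step 3 ⇒ step 4: DACDCDBCDACDCDBCDACD ⇒ CD·BC·DA·CD·DA·CD·D·DA·CD·BC·DA·CD·DA·CD·D·DA·CD·BC·DA·CD
    A ↦ BC
    B ↦ D
    C ↦ DA
    D ↦ CD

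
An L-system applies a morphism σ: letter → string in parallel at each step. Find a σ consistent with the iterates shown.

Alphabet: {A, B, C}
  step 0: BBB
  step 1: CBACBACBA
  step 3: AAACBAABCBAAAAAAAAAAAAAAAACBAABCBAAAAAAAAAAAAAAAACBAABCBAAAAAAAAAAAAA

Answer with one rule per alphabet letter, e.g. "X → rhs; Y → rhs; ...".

  step 0 ⇒ step 1: BBB ⇒ CBA·CBA·CBA
    B ↦ CBA
    A ↦ AAA  (constrained at step 1)
    C ↦ AB  (constrained at step 1)

A->AAA, B->CBA, C->AB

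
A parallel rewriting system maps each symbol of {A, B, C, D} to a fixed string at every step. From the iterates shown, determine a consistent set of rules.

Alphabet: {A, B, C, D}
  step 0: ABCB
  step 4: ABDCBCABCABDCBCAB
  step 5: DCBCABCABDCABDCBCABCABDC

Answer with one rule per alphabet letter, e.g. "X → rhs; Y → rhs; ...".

  step 4 ⇒ step 5: ABDCBCABCABDCBCAB ⇒ D·C·BC·AB·C·AB·D·C·AB·D·C·BC·AB·C·AB·D·C
    A ↦ D
    B ↦ C
    C ↦ AB
    D ↦ BC

A->D, B->C, C->AB, D->BC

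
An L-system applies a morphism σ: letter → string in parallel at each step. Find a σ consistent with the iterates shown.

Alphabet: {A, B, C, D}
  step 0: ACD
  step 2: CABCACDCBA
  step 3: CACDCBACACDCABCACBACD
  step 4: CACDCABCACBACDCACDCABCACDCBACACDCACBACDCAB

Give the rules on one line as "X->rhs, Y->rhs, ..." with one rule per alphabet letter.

  step 3 ⇒ step 4: CACDCBACACDCABCACBACD ⇒ CA·CD·CA·B·CA·CBA·CD·CA·CD·CA·B·CA·CD·CBA·CA·CD·CA·CBA·CD·CA·B
    A ↦ CD
    B ↦ CBA
    C ↦ CA
    D ↦ B

A->CD, B->CBA, C->CA, D->B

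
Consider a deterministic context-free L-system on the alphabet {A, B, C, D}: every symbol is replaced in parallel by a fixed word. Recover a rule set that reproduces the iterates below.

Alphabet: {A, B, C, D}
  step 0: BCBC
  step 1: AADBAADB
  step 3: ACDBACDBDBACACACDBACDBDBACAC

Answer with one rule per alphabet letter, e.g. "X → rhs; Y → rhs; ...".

A->AC, B->AA, C->DB, D->C

  step 0 ⇒ step 1: BCBC ⇒ AA·DB·AA·DB
    B ↦ AA
    C ↦ DB
    A ↦ AC  (constrained at step 1)
    D ↦ C  (constrained at step 1)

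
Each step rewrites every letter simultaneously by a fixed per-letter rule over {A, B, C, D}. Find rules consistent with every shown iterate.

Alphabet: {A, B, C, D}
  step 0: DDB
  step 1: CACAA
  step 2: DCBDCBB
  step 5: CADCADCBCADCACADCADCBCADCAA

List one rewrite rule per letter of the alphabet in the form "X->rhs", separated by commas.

A->B, B->A, C->DC, D->CA

  step 1 ⇒ step 2: CACAA ⇒ DC·B·DC·B·B
    A ↦ B
    C ↦ DC
  step 0 ⇒ step 1: DDB ⇒ CA·CA·A
    B ↦ A
  step 0 ⇒ step 1: DDB ⇒ CA·CA·A
    D ↦ CA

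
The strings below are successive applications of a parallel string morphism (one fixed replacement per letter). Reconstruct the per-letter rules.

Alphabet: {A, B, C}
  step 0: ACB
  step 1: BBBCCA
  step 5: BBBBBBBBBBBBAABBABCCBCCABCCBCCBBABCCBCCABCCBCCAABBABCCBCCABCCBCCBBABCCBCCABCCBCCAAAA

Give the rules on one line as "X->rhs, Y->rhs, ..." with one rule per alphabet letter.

A->BB, B->A, C->BCC

  step 0 ⇒ step 1: ACB ⇒ BB·BCC·A
    A ↦ BB
    B ↦ A
    C ↦ BCC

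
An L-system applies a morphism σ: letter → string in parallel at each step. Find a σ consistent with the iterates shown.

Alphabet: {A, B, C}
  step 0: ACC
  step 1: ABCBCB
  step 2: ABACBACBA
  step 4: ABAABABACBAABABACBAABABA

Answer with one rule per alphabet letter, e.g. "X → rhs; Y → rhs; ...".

A->AB, B->A, C->CB

  step 1 ⇒ step 2: ABCBCB ⇒ AB·A·CB·A·CB·A
    A ↦ AB
    B ↦ A
    C ↦ CB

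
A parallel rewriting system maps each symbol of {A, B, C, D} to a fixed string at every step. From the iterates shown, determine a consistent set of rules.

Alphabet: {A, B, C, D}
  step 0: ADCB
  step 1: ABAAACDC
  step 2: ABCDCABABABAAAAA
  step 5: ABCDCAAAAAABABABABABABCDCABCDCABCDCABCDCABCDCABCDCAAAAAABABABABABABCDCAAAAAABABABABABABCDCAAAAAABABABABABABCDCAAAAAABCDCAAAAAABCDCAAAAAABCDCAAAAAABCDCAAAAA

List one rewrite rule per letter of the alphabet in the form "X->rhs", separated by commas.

A->AB, B->CDC, C->AA, D->A

  step 1 ⇒ step 2: ABAAACDC ⇒ AB·CDC·AB·AB·AB·AA·A·AA
    A ↦ AB
    B ↦ CDC
    C ↦ AA
    D ↦ A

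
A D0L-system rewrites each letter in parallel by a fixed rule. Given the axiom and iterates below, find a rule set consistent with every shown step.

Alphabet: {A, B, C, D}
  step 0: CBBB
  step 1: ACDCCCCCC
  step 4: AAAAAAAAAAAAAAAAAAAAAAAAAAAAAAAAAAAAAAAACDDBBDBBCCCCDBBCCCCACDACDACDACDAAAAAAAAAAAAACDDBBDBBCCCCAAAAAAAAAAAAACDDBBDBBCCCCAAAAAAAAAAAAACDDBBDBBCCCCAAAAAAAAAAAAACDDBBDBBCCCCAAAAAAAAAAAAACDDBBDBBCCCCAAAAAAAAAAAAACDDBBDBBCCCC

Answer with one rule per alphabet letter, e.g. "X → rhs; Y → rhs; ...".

  step 0 ⇒ step 1: CBBB ⇒ ACD·CC·CC·CC
    B ↦ CC
    C ↦ ACD
    A ↦ AAA  (constrained at step 1)
    D ↦ DBB  (constrained at step 1)

A->AAA, B->CC, C->ACD, D->DBB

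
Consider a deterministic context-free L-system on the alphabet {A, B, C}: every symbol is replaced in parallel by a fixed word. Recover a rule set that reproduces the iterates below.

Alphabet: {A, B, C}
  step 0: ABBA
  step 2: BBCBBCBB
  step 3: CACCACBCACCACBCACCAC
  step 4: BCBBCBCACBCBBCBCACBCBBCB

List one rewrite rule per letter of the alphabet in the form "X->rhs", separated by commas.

  step 3 ⇒ step 4: CACCACBCACCACBCACCAC ⇒ B·C·B·B·C·B·CAC·B·C·B·B·C·B·CAC·B·C·B·B·C·B
    A ↦ C
    B ↦ CAC
    C ↦ B

A->C, B->CAC, C->B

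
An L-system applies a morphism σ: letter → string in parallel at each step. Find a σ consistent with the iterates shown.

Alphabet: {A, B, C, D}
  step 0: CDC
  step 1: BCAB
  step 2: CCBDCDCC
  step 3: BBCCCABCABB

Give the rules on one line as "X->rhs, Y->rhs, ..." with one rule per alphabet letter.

  step 2 ⇒ step 3: CCBDCDCC ⇒ B·B·CC·CA·B·CA·B·B
    B ↦ CC
    C ↦ B
    D ↦ CA
  step 1 ⇒ step 2: BCAB ⇒ CC·B·DCD·CC
    A ↦ DCD

A->DCD, B->CC, C->B, D->CA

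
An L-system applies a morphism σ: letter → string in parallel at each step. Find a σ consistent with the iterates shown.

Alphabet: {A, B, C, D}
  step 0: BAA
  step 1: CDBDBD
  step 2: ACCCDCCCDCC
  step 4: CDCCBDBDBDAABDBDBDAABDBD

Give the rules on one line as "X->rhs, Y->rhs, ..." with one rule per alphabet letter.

  step 1 ⇒ step 2: CDBDBD ⇒ A·CC·CD·CC·CD·CC
    B ↦ CD
    C ↦ A
    D ↦ CC
  step 0 ⇒ step 1: BAA ⇒ CD·BD·BD
    A ↦ BD

A->BD, B->CD, C->A, D->CC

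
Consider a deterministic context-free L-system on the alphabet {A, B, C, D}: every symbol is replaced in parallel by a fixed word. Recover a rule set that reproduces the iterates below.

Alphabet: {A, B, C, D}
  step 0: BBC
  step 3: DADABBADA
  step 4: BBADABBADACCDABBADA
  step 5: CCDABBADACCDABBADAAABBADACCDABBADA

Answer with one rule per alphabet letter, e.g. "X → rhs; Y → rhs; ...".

  step 4 ⇒ step 5: BBADABBADACCDABBADA ⇒ C·C·DA·BBA·DA·C·C·DA·BBA·DA·A·A·BBA·DA·C·C·DA·BBA·DA
    A ↦ DA
    B ↦ C
    C ↦ A
    D ↦ BBA

A->DA, B->C, C->A, D->BBA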